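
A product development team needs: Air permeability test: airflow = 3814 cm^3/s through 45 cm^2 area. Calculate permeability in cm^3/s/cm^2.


Formula: Air Permeability = Airflow / Test Area
AP = 3814 cm^3/s / 45 cm^2
AP = 84.8 cm^3/s/cm^2

84.8 cm^3/s/cm^2


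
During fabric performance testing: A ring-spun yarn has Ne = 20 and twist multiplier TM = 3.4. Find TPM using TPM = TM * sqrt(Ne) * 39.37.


Formula: TPM = TM * sqrt(Ne) * 39.37
Step 1: sqrt(Ne) = sqrt(20) = 4.4721
Step 2: TM * sqrt(Ne) = 3.4 * 4.4721 = 15.2051
Step 3: TPM = 15.2051 * 39.37 = 599 twists/m

599 twists/m


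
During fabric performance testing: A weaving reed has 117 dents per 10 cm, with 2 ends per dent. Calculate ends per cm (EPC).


Formula: EPC = (dents per 10 cm * ends per dent) / 10
Step 1: Total ends per 10 cm = 117 * 2 = 234
Step 2: EPC = 234 / 10 = 23.4 ends/cm

23.4 ends/cm


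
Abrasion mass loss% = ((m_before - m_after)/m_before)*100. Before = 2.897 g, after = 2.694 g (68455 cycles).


Formula: Mass loss% = ((m_before - m_after) / m_before) * 100
Step 1: Mass loss = 2.897 - 2.694 = 0.203 g
Step 2: Ratio = 0.203 / 2.897 = 0.0700725
Step 3: Mass loss% = 0.0700725 * 100 = 7.00725% ≈ 7.01%

7.01%


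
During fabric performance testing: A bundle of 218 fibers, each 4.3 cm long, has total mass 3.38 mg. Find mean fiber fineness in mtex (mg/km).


Formula: fineness (mtex) = mass (mg) / total length (km) = (mass_mg / total_length_m) * 1000
Step 1: Convert fiber length: 4.3 cm = 0.043 m
Step 2: Total fiber length = 218 * 0.043 = 9.374 m
Step 3: Linear density = 3.38 mg / 9.374 m = 0.3606 mg/m
Step 4: fineness = 0.3606 * 1000 = 360.6 mtex

360.6 mtex


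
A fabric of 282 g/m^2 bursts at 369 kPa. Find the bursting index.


Formula: Bursting Index = Bursting Strength / Fabric GSM
BI = 369 kPa / 282 g/m^2
BI = 1.309 kPa/(g/m^2)

1.309 kPa/(g/m^2)


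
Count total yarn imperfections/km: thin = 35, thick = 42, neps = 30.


Formula: Total = thin places + thick places + neps
Total = 35 + 42 + 30
Total = 107 imperfections/km

107 imperfections/km


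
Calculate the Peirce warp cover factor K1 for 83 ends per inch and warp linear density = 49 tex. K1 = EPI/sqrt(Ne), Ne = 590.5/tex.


Formula: K1 = EPI / sqrt(Ne), with Ne = 590.5 / tex_warp
Step 1: Ne = 590.5 / 49 = 12.051
Step 2: sqrt(Ne) = sqrt(12.051) = 3.4715
Step 3: K1 = 83 / 3.4715 = 23.9

23.9


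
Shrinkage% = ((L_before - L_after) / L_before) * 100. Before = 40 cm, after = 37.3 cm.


Formula: Shrinkage% = ((L_before - L_after) / L_before) * 100
Step 1: Shrinkage = 40 - 37.3 = 2.7 cm
Step 2: Shrinkage% = (2.7 / 40) * 100
Step 3: Shrinkage% = 0.0675 * 100 = 6.75% ≈ 6.8%

6.8%


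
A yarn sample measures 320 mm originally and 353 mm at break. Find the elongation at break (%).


Formula: Elongation (%) = ((L_break - L0) / L0) * 100
Step 1: Extension = 353 - 320 = 33 mm
Step 2: Elongation = (33 / 320) * 100
Step 3: Elongation = 0.103125 * 100 = 10.3125% ≈ 10.3%

10.3%


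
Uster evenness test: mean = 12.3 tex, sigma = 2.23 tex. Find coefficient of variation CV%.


Formula: CV% = (standard deviation / mean) * 100
Step 1: Ratio = 2.23 / 12.3 = 0.181301
Step 2: CV% = 0.181301 * 100 = 18.1301% ≈ 18.1%

18.1%


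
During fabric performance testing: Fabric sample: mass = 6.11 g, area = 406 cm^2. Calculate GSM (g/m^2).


Formula: GSM = mass_g / area_m2
Step 1: Convert area: 406 cm^2 = 406 / 10000 = 0.0406 m^2
Step 2: GSM = 6.11 g / 0.0406 m^2 = 150.5 g/m^2

150.5 g/m^2


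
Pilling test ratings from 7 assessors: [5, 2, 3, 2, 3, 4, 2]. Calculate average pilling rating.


Formula: Mean = sum / count
Sum = 5 + 2 + 3 + 2 + 3 + 4 + 2 = 21
Mean = 21 / 7 = 3.0

3.0


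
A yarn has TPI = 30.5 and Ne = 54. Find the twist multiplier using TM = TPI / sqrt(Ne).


Formula: TM = TPI / sqrt(Ne)
Step 1: sqrt(Ne) = sqrt(54) = 7.3485
Step 2: TM = 30.5 / 7.3485 = 4.15

4.15 TM


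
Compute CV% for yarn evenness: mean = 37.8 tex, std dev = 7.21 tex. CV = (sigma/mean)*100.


Formula: CV% = (standard deviation / mean) * 100
Step 1: Ratio = 7.21 / 37.8 = 0.190741
Step 2: CV% = 0.190741 * 100 = 19.0741% ≈ 19.1%

19.1%


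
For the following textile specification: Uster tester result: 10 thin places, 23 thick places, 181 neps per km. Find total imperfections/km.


Formula: Total = thin places + thick places + neps
Total = 10 + 23 + 181
Total = 214 imperfections/km

214 imperfections/km


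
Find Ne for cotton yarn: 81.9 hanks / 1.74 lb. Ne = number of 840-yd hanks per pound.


Formula: Ne = hanks / mass_lb
Substituting: Ne = 81.9 / 1.74
Ne = 47.1

47.1 Ne


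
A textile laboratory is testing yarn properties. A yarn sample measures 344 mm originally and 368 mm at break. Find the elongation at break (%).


Formula: Elongation (%) = ((L_break - L0) / L0) * 100
Step 1: Extension = 368 - 344 = 24 mm
Step 2: Elongation = (24 / 344) * 100
Step 3: Elongation = 0.069767 * 100 = 6.9767% ≈ 7.0%

7.0%


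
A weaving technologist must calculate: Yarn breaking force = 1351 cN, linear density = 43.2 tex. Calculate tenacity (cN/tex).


Formula: Tenacity = Breaking force / Linear density
Tenacity = 1351 cN / 43.2 tex
Tenacity = 31.27 cN/tex

31.27 cN/tex


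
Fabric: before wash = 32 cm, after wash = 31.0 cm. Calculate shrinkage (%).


Formula: Shrinkage% = ((L_before - L_after) / L_before) * 100
Step 1: Shrinkage = 32 - 31.0 = 1.0 cm
Step 2: Shrinkage% = (1.0 / 32) * 100
Step 3: Shrinkage% = 0.03125 * 100 = 3.125% ≈ 3.1%

3.1%


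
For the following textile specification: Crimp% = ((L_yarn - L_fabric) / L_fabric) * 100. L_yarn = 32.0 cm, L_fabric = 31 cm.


Formula: Crimp% = ((L_yarn - L_fabric) / L_fabric) * 100
Step 1: Extension = 32.0 - 31 = 1.0 cm
Step 2: Crimp% = (1.0 / 31) * 100
Step 3: Crimp% = 0.032258 * 100 = 3.2258% ≈ 3.2%

3.2%


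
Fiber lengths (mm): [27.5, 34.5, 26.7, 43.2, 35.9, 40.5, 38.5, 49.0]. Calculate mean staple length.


Formula: Mean = sum of lengths / count
Sum = 27.5 + 34.5 + 26.7 + 43.2 + 35.9 + 40.5 + 38.5 + 49.0
Sum = 295.8 mm
Mean = 295.8 / 8 = 36.98 mm

36.98 mm


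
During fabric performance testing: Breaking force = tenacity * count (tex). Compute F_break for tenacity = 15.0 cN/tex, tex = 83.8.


Formula: Breaking force = Tenacity * Linear density
F = 15.0 cN/tex * 83.8 tex
F = 1257.00 cN

1257.00 cN


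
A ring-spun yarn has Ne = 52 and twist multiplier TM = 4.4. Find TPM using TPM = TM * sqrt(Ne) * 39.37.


Formula: TPM = TM * sqrt(Ne) * 39.37
Step 1: sqrt(Ne) = sqrt(52) = 7.2111
Step 2: TM * sqrt(Ne) = 4.4 * 7.2111 = 31.7288
Step 3: TPM = 31.7288 * 39.37 = 1249 twists/m

1249 twists/m


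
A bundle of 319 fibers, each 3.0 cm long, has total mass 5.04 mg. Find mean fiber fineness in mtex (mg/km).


Formula: fineness (mtex) = mass (mg) / total length (km) = (mass_mg / total_length_m) * 1000
Step 1: Convert fiber length: 3.0 cm = 0.03 m
Step 2: Total fiber length = 319 * 0.03 = 9.57 m
Step 3: Linear density = 5.04 mg / 9.57 m = 0.5266 mg/m
Step 4: fineness = 0.5266 * 1000 = 526.6 mtex

526.6 mtex


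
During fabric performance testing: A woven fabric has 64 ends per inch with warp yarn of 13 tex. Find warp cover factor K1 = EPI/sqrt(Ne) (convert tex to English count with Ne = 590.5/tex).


Formula: K1 = EPI / sqrt(Ne), with Ne = 590.5 / tex_warp
Step 1: Ne = 590.5 / 13 = 45.423
Step 2: sqrt(Ne) = sqrt(45.423) = 6.7397
Step 3: K1 = 64 / 6.7397 = 9.5

9.5


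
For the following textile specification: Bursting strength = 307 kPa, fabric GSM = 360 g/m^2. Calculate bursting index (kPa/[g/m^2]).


Formula: Bursting Index = Bursting Strength / Fabric GSM
BI = 307 kPa / 360 g/m^2
BI = 0.853 kPa/(g/m^2)

0.853 kPa/(g/m^2)


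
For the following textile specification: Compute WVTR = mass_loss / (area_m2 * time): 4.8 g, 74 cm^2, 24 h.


Formula: WVTR = mass_loss / (area * time)
Step 1: Convert area: 74 cm^2 = 0.0074 m^2
Step 2: WVTR = 4.8 g / (0.0074 m^2 * 24 h)
Step 3: WVTR = 4.8 / 0.1776 = 27.0 g/m^2/h

27.0 g/m^2/h


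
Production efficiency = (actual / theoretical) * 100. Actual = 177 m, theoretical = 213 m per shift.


Formula: Efficiency% = (Actual output / Theoretical output) * 100
Efficiency% = (177 / 213) * 100
Efficiency% = 0.830986 * 100 = 83.0986% ≈ 83.1%

83.1%


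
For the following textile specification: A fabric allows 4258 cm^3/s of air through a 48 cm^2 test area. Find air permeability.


Formula: Air Permeability = Airflow / Test Area
AP = 4258 cm^3/s / 48 cm^2
AP = 88.7 cm^3/s/cm^2

88.7 cm^3/s/cm^2


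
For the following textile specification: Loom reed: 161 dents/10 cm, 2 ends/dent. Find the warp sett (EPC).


Formula: EPC = (dents per 10 cm * ends per dent) / 10
Step 1: Total ends per 10 cm = 161 * 2 = 322
Step 2: EPC = 322 / 10 = 32.2 ends/cm

32.2 ends/cm


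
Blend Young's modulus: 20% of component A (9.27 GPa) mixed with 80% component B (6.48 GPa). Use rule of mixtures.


Formula: Blend property = (fraction_A * property_A) + (fraction_B * property_B)
Step 1: Contribution A = 20/100 * 9.27 GPa = 1.854 GPa
Step 2: Contribution B = 80/100 * 6.48 GPa = 5.184 GPa
Step 3: Blend Young's modulus = 1.854 + 5.184 = 7.038 GPa

7.038 GPa


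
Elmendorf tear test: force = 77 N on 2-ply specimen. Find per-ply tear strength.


Formula: Per-ply strength = Total force / Number of plies
Per-ply = 77 N / 2
Per-ply = 38.5 N

38.5 N


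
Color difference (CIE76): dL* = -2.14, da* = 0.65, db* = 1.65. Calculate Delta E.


Formula: Delta E = sqrt(dL*^2 + da*^2 + db*^2)
Step 1: dL*^2 = (-2.14)^2 = 4.5796
Step 2: da*^2 = 0.65^2 = 0.4225
Step 3: db*^2 = 1.65^2 = 2.7225
Step 4: Sum = 4.5796 + 0.4225 + 2.7225 = 7.7246
Step 5: Delta E = sqrt(7.7246) = 2.78

2.78 Delta E


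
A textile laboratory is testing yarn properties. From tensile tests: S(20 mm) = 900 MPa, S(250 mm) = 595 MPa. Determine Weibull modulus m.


Formula: m = ln(L1/L2) / ln(S2/S1)
Step 1: ln(L1/L2) = ln(20/250) = -2.52573
Step 2: S2/S1 = 595/900 = 0.66111
Step 3: ln(S2/S1) = ln(0.66111) = -0.41384
Step 4: m = -2.52573 / -0.41384 = 6.10

6.10 (Weibull m)


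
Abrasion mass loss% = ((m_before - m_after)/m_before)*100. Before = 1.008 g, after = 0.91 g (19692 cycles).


Formula: Mass loss% = ((m_before - m_after) / m_before) * 100
Step 1: Mass loss = 1.008 - 0.91 = 0.098 g
Step 2: Ratio = 0.098 / 1.008 = 0.0972222
Step 3: Mass loss% = 0.0972222 * 100 = 9.72222% ≈ 9.72%

9.72%


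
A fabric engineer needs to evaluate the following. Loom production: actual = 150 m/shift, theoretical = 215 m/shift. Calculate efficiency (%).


Formula: Efficiency% = (Actual output / Theoretical output) * 100
Efficiency% = (150 / 215) * 100
Efficiency% = 0.697674 * 100 = 69.7674% ≈ 69.8%

69.8%


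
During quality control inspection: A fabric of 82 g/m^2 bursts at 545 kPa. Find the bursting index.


Formula: Bursting Index = Bursting Strength / Fabric GSM
BI = 545 kPa / 82 g/m^2
BI = 6.646 kPa/(g/m^2)

6.646 kPa/(g/m^2)


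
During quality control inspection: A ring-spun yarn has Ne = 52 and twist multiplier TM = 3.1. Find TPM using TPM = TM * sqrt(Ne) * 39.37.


Formula: TPM = TM * sqrt(Ne) * 39.37
Step 1: sqrt(Ne) = sqrt(52) = 7.2111
Step 2: TM * sqrt(Ne) = 3.1 * 7.2111 = 22.3544
Step 3: TPM = 22.3544 * 39.37 = 880 twists/m

880 twists/m


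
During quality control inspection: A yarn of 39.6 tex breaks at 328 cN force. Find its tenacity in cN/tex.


Formula: Tenacity = Breaking force / Linear density
Tenacity = 328 cN / 39.6 tex
Tenacity = 8.28 cN/tex

8.28 cN/tex


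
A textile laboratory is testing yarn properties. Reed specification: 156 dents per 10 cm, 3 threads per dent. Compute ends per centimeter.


Formula: EPC = (dents per 10 cm * ends per dent) / 10
Step 1: Total ends per 10 cm = 156 * 3 = 468
Step 2: EPC = 468 / 10 = 46.8 ends/cm

46.8 ends/cm


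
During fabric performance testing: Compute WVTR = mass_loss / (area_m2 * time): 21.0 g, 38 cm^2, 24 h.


Formula: WVTR = mass_loss / (area * time)
Step 1: Convert area: 38 cm^2 = 0.0038 m^2
Step 2: WVTR = 21.0 g / (0.0038 m^2 * 24 h)
Step 3: WVTR = 21.0 / 0.0912 = 230.3 g/m^2/h

230.3 g/m^2/h


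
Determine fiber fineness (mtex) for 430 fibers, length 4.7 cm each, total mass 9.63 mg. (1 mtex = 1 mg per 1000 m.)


Formula: fineness (mtex) = mass (mg) / total length (km) = (mass_mg / total_length_m) * 1000
Step 1: Convert fiber length: 4.7 cm = 0.047 m
Step 2: Total fiber length = 430 * 0.047 = 20.21 m
Step 3: Linear density = 9.63 mg / 20.21 m = 0.4765 mg/m
Step 4: fineness = 0.4765 * 1000 = 476.5 mtex

476.5 mtex


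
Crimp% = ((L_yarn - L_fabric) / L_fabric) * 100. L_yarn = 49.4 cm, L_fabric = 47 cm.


Formula: Crimp% = ((L_yarn - L_fabric) / L_fabric) * 100
Step 1: Extension = 49.4 - 47 = 2.4 cm
Step 2: Crimp% = (2.4 / 47) * 100
Step 3: Crimp% = 0.051064 * 100 = 5.1064% ≈ 5.1%

5.1%


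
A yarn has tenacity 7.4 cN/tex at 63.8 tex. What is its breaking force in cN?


Formula: Breaking force = Tenacity * Linear density
F = 7.4 cN/tex * 63.8 tex
F = 472.12 cN

472.12 cN


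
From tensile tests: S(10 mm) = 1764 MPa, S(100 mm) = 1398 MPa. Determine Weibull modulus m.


Formula: m = ln(L1/L2) / ln(S2/S1)
Step 1: ln(L1/L2) = ln(10/100) = -2.30259
Step 2: S2/S1 = 1398/1764 = 0.79252
Step 3: ln(S2/S1) = ln(0.79252) = -0.23254
Step 4: m = -2.30259 / -0.23254 = 9.90

9.90 (Weibull m)


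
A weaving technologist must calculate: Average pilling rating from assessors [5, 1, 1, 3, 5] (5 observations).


Formula: Mean = sum / count
Sum = 5 + 1 + 1 + 3 + 5 = 15
Mean = 15 / 5 = 3.0

3.0


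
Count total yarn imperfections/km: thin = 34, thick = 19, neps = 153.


Formula: Total = thin places + thick places + neps
Total = 34 + 19 + 153
Total = 206 imperfections/km

206 imperfections/km


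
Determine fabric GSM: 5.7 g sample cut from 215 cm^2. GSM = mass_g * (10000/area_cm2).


Formula: GSM = mass_g / area_m2
Step 1: Convert area: 215 cm^2 = 215 / 10000 = 0.0215 m^2
Step 2: GSM = 5.7 g / 0.0215 m^2 = 265.1 g/m^2

265.1 g/m^2


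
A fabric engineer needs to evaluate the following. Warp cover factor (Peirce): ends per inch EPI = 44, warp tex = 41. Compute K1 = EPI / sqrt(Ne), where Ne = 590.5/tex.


Formula: K1 = EPI / sqrt(Ne), with Ne = 590.5 / tex_warp
Step 1: Ne = 590.5 / 41 = 14.402
Step 2: sqrt(Ne) = sqrt(14.402) = 3.795
Step 3: K1 = 44 / 3.795 = 11.6

11.6


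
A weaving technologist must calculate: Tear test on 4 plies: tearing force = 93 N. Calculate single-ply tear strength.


Formula: Per-ply strength = Total force / Number of plies
Per-ply = 93 N / 4
Per-ply = 23.25 N

23.25 N


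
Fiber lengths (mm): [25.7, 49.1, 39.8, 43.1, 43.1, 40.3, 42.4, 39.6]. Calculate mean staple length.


Formula: Mean = sum of lengths / count
Sum = 25.7 + 49.1 + 39.8 + 43.1 + 43.1 + 40.3 + 42.4 + 39.6
Sum = 323.1 mm
Mean = 323.1 / 8 = 40.39 mm

40.39 mm


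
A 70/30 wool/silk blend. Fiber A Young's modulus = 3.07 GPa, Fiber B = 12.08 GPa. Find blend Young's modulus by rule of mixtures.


Formula: Blend property = (fraction_A * property_A) + (fraction_B * property_B)
Step 1: Contribution A = 70/100 * 3.07 GPa = 2.149 GPa
Step 2: Contribution B = 30/100 * 12.08 GPa = 3.624 GPa
Step 3: Blend Young's modulus = 2.149 + 3.624 = 5.773 GPa

5.773 GPa


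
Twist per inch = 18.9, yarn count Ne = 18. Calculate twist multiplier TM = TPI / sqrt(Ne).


Formula: TM = TPI / sqrt(Ne)
Step 1: sqrt(Ne) = sqrt(18) = 4.2426
Step 2: TM = 18.9 / 4.2426 = 4.45

4.45 TM


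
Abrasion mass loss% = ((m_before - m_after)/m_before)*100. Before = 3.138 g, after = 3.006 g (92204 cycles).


Formula: Mass loss% = ((m_before - m_after) / m_before) * 100
Step 1: Mass loss = 3.138 - 3.006 = 0.132 g
Step 2: Ratio = 0.132 / 3.138 = 0.042065
Step 3: Mass loss% = 0.042065 * 100 = 4.2065% ≈ 4.21%

4.21%


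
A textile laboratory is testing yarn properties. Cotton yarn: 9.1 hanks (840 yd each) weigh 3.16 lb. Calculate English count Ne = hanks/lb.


Formula: Ne = hanks / mass_lb
Substituting: Ne = 9.1 / 3.16
Ne = 2.9

2.9 Ne


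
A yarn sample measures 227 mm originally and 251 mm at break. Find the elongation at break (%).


Formula: Elongation (%) = ((L_break - L0) / L0) * 100
Step 1: Extension = 251 - 227 = 24 mm
Step 2: Elongation = (24 / 227) * 100
Step 3: Elongation = 0.105727 * 100 = 10.5727% ≈ 10.6%

10.6%


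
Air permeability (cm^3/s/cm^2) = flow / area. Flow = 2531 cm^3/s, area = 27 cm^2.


Formula: Air Permeability = Airflow / Test Area
AP = 2531 cm^3/s / 27 cm^2
AP = 93.7 cm^3/s/cm^2

93.7 cm^3/s/cm^2


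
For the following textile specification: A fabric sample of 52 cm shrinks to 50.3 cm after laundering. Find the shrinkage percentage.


Formula: Shrinkage% = ((L_before - L_after) / L_before) * 100
Step 1: Shrinkage = 52 - 50.3 = 1.7 cm
Step 2: Shrinkage% = (1.7 / 52) * 100
Step 3: Shrinkage% = 0.032692 * 100 = 3.2692% ≈ 3.3%

3.3%


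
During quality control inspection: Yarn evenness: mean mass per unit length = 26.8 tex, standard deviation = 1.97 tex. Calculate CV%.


Formula: CV% = (standard deviation / mean) * 100
Step 1: Ratio = 1.97 / 26.8 = 0.073507
Step 2: CV% = 0.073507 * 100 = 7.3507% ≈ 7.4%

7.4%


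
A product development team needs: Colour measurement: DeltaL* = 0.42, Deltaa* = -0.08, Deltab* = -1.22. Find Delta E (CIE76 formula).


Formula: Delta E = sqrt(dL*^2 + da*^2 + db*^2)
Step 1: dL*^2 = 0.42^2 = 0.1764
Step 2: da*^2 = (-0.08)^2 = 0.0064
Step 3: db*^2 = (-1.22)^2 = 1.4884
Step 4: Sum = 0.1764 + 0.0064 + 1.4884 = 1.6712
Step 5: Delta E = sqrt(1.6712) = 1.29

1.29 Delta E


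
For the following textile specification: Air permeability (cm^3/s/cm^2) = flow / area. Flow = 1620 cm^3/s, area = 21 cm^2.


Formula: Air Permeability = Airflow / Test Area
AP = 1620 cm^3/s / 21 cm^2
AP = 77.1 cm^3/s/cm^2

77.1 cm^3/s/cm^2


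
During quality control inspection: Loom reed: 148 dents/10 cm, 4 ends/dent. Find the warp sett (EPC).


Formula: EPC = (dents per 10 cm * ends per dent) / 10
Step 1: Total ends per 10 cm = 148 * 4 = 592
Step 2: EPC = 592 / 10 = 59.2 ends/cm

59.2 ends/cm


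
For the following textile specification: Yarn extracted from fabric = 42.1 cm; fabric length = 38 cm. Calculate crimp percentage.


Formula: Crimp% = ((L_yarn - L_fabric) / L_fabric) * 100
Step 1: Extension = 42.1 - 38 = 4.1 cm
Step 2: Crimp% = (4.1 / 38) * 100
Step 3: Crimp% = 0.107895 * 100 = 10.7895% ≈ 10.8%

10.8%


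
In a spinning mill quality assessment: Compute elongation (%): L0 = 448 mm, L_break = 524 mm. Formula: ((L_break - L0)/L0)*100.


Formula: Elongation (%) = ((L_break - L0) / L0) * 100
Step 1: Extension = 524 - 448 = 76 mm
Step 2: Elongation = (76 / 448) * 100
Step 3: Elongation = 0.169643 * 100 = 16.9643% ≈ 17.0%

17.0%


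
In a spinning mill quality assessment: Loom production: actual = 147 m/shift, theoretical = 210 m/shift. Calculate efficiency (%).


Formula: Efficiency% = (Actual output / Theoretical output) * 100
Efficiency% = (147 / 210) * 100
Efficiency% = 0.7 * 100 = 70.0%

70.0%


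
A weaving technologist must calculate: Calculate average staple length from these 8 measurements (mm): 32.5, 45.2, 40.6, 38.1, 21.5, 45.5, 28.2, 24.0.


Formula: Mean = sum of lengths / count
Sum = 32.5 + 45.2 + 40.6 + 38.1 + 21.5 + 45.5 + 28.2 + 24.0
Sum = 275.6 mm
Mean = 275.6 / 8 = 34.45 mm

34.45 mm


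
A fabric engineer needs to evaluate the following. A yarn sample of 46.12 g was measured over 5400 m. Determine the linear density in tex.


Formula: Tex = (mass_g / length_m) * 1000
Substituting: Tex = (46.12 / 5400) * 1000
Intermediate: 46.12 / 5400 = 0.00854074 g/m
Tex = 0.00854074 * 1000 = 8.54 tex

8.54 tex


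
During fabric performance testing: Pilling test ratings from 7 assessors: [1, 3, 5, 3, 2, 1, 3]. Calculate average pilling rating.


Formula: Mean = sum / count
Sum = 1 + 3 + 5 + 3 + 2 + 1 + 3 = 18
Mean = 18 / 7 = 2.6

2.6


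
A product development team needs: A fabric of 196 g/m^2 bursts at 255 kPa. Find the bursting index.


Formula: Bursting Index = Bursting Strength / Fabric GSM
BI = 255 kPa / 196 g/m^2
BI = 1.301 kPa/(g/m^2)

1.301 kPa/(g/m^2)


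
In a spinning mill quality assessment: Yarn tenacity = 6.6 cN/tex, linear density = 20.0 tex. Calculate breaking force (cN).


Formula: Breaking force = Tenacity * Linear density
F = 6.6 cN/tex * 20.0 tex
F = 132.00 cN

132.00 cN


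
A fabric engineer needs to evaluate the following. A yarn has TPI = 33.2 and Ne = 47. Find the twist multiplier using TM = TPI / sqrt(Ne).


Formula: TM = TPI / sqrt(Ne)
Step 1: sqrt(Ne) = sqrt(47) = 6.8557
Step 2: TM = 33.2 / 6.8557 = 4.84

4.84 TM


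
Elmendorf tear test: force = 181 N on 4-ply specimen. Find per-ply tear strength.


Formula: Per-ply strength = Total force / Number of plies
Per-ply = 181 N / 4
Per-ply = 45.25 N

45.25 N


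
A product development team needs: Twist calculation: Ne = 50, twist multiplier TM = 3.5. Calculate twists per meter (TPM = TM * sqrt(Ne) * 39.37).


Formula: TPM = TM * sqrt(Ne) * 39.37
Step 1: sqrt(Ne) = sqrt(50) = 7.0711
Step 2: TM * sqrt(Ne) = 3.5 * 7.0711 = 24.7489
Step 3: TPM = 24.7489 * 39.37 = 974 twists/m

974 twists/m


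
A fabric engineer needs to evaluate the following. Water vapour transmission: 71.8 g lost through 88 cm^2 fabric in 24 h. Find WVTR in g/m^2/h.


Formula: WVTR = mass_loss / (area * time)
Step 1: Convert area: 88 cm^2 = 0.0088 m^2
Step 2: WVTR = 71.8 g / (0.0088 m^2 * 24 h)
Step 3: WVTR = 71.8 / 0.2112 = 340.0 g/m^2/h

340.0 g/m^2/h


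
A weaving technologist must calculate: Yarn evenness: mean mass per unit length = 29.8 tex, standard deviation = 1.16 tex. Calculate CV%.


Formula: CV% = (standard deviation / mean) * 100
Step 1: Ratio = 1.16 / 29.8 = 0.038926
Step 2: CV% = 0.038926 * 100 = 3.8926% ≈ 3.9%

3.9%


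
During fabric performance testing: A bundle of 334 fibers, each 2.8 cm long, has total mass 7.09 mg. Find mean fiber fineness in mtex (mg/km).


Formula: fineness (mtex) = mass (mg) / total length (km) = (mass_mg / total_length_m) * 1000
Step 1: Convert fiber length: 2.8 cm = 0.028 m
Step 2: Total fiber length = 334 * 0.028 = 9.352 m
Step 3: Linear density = 7.09 mg / 9.352 m = 0.7581 mg/m
Step 4: fineness = 0.7581 * 1000 = 758.1 mtex

758.1 mtex


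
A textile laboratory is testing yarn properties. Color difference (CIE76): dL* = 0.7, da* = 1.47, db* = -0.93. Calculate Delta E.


Formula: Delta E = sqrt(dL*^2 + da*^2 + db*^2)
Step 1: dL*^2 = 0.7^2 = 0.49
Step 2: da*^2 = 1.47^2 = 2.1609
Step 3: db*^2 = (-0.93)^2 = 0.8649
Step 4: Sum = 0.49 + 2.1609 + 0.8649 = 3.5158
Step 5: Delta E = sqrt(3.5158) = 1.88

1.88 Delta E


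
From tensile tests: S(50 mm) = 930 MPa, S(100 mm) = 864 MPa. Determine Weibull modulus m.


Formula: m = ln(L1/L2) / ln(S2/S1)
Step 1: ln(L1/L2) = ln(50/100) = -0.69315
Step 2: S2/S1 = 864/930 = 0.92903
Step 3: ln(S2/S1) = ln(0.92903) = -0.07361
Step 4: m = -0.69315 / -0.07361 = 9.42

9.42 (Weibull m)


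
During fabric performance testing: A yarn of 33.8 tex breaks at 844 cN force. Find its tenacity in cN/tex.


Formula: Tenacity = Breaking force / Linear density
Tenacity = 844 cN / 33.8 tex
Tenacity = 24.97 cN/tex

24.97 cN/tex


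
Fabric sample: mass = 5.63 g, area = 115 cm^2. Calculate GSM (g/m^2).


Formula: GSM = mass_g / area_m2
Step 1: Convert area: 115 cm^2 = 115 / 10000 = 0.0115 m^2
Step 2: GSM = 5.63 g / 0.0115 m^2 = 489.6 g/m^2

489.6 g/m^2


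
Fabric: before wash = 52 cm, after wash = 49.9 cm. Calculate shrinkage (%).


Formula: Shrinkage% = ((L_before - L_after) / L_before) * 100
Step 1: Shrinkage = 52 - 49.9 = 2.1 cm
Step 2: Shrinkage% = (2.1 / 52) * 100
Step 3: Shrinkage% = 0.040385 * 100 = 4.0385% ≈ 4.0%

4.0%


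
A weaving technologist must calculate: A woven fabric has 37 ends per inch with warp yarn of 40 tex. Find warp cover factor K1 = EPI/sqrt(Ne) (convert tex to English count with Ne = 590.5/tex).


Formula: K1 = EPI / sqrt(Ne), with Ne = 590.5 / tex_warp
Step 1: Ne = 590.5 / 40 = 14.763
Step 2: sqrt(Ne) = sqrt(14.763) = 3.8423
Step 3: K1 = 37 / 3.8423 = 9.6

9.6


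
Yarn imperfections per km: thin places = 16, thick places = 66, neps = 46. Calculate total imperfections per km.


Formula: Total = thin places + thick places + neps
Total = 16 + 66 + 46
Total = 128 imperfections/km

128 imperfections/km


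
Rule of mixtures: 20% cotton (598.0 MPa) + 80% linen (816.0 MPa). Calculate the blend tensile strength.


Formula: Blend property = (fraction_A * property_A) + (fraction_B * property_B)
Step 1: Contribution A = 20/100 * 598.0 MPa = 119.6 MPa
Step 2: Contribution B = 80/100 * 816.0 MPa = 652.8 MPa
Step 3: Blend tensile strength = 119.6 + 652.8 = 772.4 MPa

772.4 MPa


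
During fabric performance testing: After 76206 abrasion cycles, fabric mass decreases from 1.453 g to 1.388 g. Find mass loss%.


Formula: Mass loss% = ((m_before - m_after) / m_before) * 100
Step 1: Mass loss = 1.453 - 1.388 = 0.065 g
Step 2: Ratio = 0.065 / 1.453 = 0.044735
Step 3: Mass loss% = 0.044735 * 100 = 4.4735% ≈ 4.47%

4.47%


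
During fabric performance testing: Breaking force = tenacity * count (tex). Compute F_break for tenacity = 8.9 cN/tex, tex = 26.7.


Formula: Breaking force = Tenacity * Linear density
F = 8.9 cN/tex * 26.7 tex
F = 237.63 cN

237.63 cN


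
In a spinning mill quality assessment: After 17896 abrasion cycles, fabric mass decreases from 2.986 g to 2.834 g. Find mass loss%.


Formula: Mass loss% = ((m_before - m_after) / m_before) * 100
Step 1: Mass loss = 2.986 - 2.834 = 0.152 g
Step 2: Ratio = 0.152 / 2.986 = 0.0509042
Step 3: Mass loss% = 0.0509042 * 100 = 5.09042% ≈ 5.09%

5.09%


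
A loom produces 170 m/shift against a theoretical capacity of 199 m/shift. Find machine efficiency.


Formula: Efficiency% = (Actual output / Theoretical output) * 100
Efficiency% = (170 / 199) * 100
Efficiency% = 0.854271 * 100 = 85.4271% ≈ 85.4%

85.4%


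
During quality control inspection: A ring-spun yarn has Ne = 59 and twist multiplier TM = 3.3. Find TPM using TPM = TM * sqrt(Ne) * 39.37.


Formula: TPM = TM * sqrt(Ne) * 39.37
Step 1: sqrt(Ne) = sqrt(59) = 7.6811
Step 2: TM * sqrt(Ne) = 3.3 * 7.6811 = 25.3476
Step 3: TPM = 25.3476 * 39.37 = 998 twists/m

998 twists/m


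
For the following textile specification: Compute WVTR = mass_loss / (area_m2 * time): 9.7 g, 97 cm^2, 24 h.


Formula: WVTR = mass_loss / (area * time)
Step 1: Convert area: 97 cm^2 = 0.0097 m^2
Step 2: WVTR = 9.7 g / (0.0097 m^2 * 24 h)
Step 3: WVTR = 9.7 / 0.2328 = 41.7 g/m^2/h

41.7 g/m^2/h


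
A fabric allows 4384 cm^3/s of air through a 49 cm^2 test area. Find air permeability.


Formula: Air Permeability = Airflow / Test Area
AP = 4384 cm^3/s / 49 cm^2
AP = 89.5 cm^3/s/cm^2

89.5 cm^3/s/cm^2


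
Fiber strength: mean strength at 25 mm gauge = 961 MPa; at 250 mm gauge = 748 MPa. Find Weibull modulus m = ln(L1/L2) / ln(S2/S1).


Formula: m = ln(L1/L2) / ln(S2/S1)
Step 1: ln(L1/L2) = ln(25/250) = -2.30259
Step 2: S2/S1 = 748/961 = 0.77836
Step 3: ln(S2/S1) = ln(0.77836) = -0.25057
Step 4: m = -2.30259 / -0.25057 = 9.19

9.19 (Weibull m)


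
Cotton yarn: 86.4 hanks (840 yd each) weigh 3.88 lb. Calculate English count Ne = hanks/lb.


Formula: Ne = hanks / mass_lb
Substituting: Ne = 86.4 / 3.88
Ne = 22.3

22.3 Ne


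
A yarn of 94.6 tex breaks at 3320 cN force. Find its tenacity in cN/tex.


Formula: Tenacity = Breaking force / Linear density
Tenacity = 3320 cN / 94.6 tex
Tenacity = 35.10 cN/tex

35.10 cN/tex


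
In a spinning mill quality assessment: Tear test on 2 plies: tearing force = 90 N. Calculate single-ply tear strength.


Formula: Per-ply strength = Total force / Number of plies
Per-ply = 90 N / 2
Per-ply = 45 N

45 N


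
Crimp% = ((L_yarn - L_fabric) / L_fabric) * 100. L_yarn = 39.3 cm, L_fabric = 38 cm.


Formula: Crimp% = ((L_yarn - L_fabric) / L_fabric) * 100
Step 1: Extension = 39.3 - 38 = 1.3 cm
Step 2: Crimp% = (1.3 / 38) * 100
Step 3: Crimp% = 0.034211 * 100 = 3.4211% ≈ 3.4%

3.4%


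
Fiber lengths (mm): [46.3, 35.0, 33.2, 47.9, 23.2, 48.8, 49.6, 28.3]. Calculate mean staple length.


Formula: Mean = sum of lengths / count
Sum = 46.3 + 35.0 + 33.2 + 47.9 + 23.2 + 48.8 + 49.6 + 28.3
Sum = 312.3 mm
Mean = 312.3 / 8 = 39.04 mm

39.04 mm


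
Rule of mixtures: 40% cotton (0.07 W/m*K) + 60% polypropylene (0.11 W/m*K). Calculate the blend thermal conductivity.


Formula: Blend property = (fraction_A * property_A) + (fraction_B * property_B)
Step 1: Contribution A = 40/100 * 0.07 W/m*K = 0.028 W/m*K
Step 2: Contribution B = 60/100 * 0.11 W/m*K = 0.066 W/m*K
Step 3: Blend thermal conductivity = 0.028 + 0.066 = 0.094 W/m*K

0.094 W/m*K


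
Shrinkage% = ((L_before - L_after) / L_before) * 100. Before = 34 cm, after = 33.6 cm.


Formula: Shrinkage% = ((L_before - L_after) / L_before) * 100
Step 1: Shrinkage = 34 - 33.6 = 0.4 cm
Step 2: Shrinkage% = (0.4 / 34) * 100
Step 3: Shrinkage% = 0.011765 * 100 = 1.1765% ≈ 1.2%

1.2%


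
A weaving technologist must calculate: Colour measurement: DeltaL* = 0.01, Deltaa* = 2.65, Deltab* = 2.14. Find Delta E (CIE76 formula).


Formula: Delta E = sqrt(dL*^2 + da*^2 + db*^2)
Step 1: dL*^2 = 0.01^2 = 0.0001
Step 2: da*^2 = 2.65^2 = 7.0225
Step 3: db*^2 = 2.14^2 = 4.5796
Step 4: Sum = 0.0001 + 7.0225 + 4.5796 = 11.6022
Step 5: Delta E = sqrt(11.6022) = 3.41

3.41 Delta E


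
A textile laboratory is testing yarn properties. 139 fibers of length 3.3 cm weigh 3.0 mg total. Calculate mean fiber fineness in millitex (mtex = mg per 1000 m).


Formula: fineness (mtex) = mass (mg) / total length (km) = (mass_mg / total_length_m) * 1000
Step 1: Convert fiber length: 3.3 cm = 0.033 m
Step 2: Total fiber length = 139 * 0.033 = 4.587 m
Step 3: Linear density = 3.0 mg / 4.587 m = 0.6540 mg/m
Step 4: fineness = 0.6540 * 1000 = 654.0 mtex

654.0 mtex


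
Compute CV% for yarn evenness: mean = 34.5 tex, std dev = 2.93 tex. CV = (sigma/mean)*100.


Formula: CV% = (standard deviation / mean) * 100
Step 1: Ratio = 2.93 / 34.5 = 0.084928
Step 2: CV% = 0.084928 * 100 = 8.4928% ≈ 8.5%

8.5%


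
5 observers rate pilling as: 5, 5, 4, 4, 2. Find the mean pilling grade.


Formula: Mean = sum / count
Sum = 5 + 5 + 4 + 4 + 2 = 20
Mean = 20 / 5 = 4.0

4.0


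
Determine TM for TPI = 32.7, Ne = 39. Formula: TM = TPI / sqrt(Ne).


Formula: TM = TPI / sqrt(Ne)
Step 1: sqrt(Ne) = sqrt(39) = 6.245
Step 2: TM = 32.7 / 6.245 = 5.24

5.24 TM


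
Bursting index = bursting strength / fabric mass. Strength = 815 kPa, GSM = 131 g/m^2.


Formula: Bursting Index = Bursting Strength / Fabric GSM
BI = 815 kPa / 131 g/m^2
BI = 6.221 kPa/(g/m^2)

6.221 kPa/(g/m^2)


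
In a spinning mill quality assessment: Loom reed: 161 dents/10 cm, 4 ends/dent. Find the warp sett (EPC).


Formula: EPC = (dents per 10 cm * ends per dent) / 10
Step 1: Total ends per 10 cm = 161 * 4 = 644
Step 2: EPC = 644 / 10 = 64.4 ends/cm

64.4 ends/cm


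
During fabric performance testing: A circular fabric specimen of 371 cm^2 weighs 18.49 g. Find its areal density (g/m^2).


Formula: GSM = mass_g / area_m2
Step 1: Convert area: 371 cm^2 = 371 / 10000 = 0.0371 m^2
Step 2: GSM = 18.49 g / 0.0371 m^2 = 498.4 g/m^2

498.4 g/m^2


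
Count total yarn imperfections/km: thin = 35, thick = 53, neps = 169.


Formula: Total = thin places + thick places + neps
Total = 35 + 53 + 169
Total = 257 imperfections/km

257 imperfections/km


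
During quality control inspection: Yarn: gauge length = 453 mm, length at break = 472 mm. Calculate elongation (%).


Formula: Elongation (%) = ((L_break - L0) / L0) * 100
Step 1: Extension = 472 - 453 = 19 mm
Step 2: Elongation = (19 / 453) * 100
Step 3: Elongation = 0.041943 * 100 = 4.1943% ≈ 4.2%

4.2%


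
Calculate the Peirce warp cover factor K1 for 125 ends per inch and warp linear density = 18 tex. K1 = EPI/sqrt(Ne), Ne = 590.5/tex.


Formula: K1 = EPI / sqrt(Ne), with Ne = 590.5 / tex_warp
Step 1: Ne = 590.5 / 18 = 32.806
Step 2: sqrt(Ne) = sqrt(32.806) = 5.7277
Step 3: K1 = 125 / 5.7277 = 21.8

21.8


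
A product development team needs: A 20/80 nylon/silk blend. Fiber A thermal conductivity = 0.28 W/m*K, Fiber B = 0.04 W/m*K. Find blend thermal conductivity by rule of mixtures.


Formula: Blend property = (fraction_A * property_A) + (fraction_B * property_B)
Step 1: Contribution A = 20/100 * 0.28 W/m*K = 0.056 W/m*K
Step 2: Contribution B = 80/100 * 0.04 W/m*K = 0.032 W/m*K
Step 3: Blend thermal conductivity = 0.056 + 0.032 = 0.088 W/m*K

0.088 W/m*K


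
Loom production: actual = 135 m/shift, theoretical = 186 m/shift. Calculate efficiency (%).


Formula: Efficiency% = (Actual output / Theoretical output) * 100
Efficiency% = (135 / 186) * 100
Efficiency% = 0.725806 * 100 = 72.5806% ≈ 72.6%

72.6%


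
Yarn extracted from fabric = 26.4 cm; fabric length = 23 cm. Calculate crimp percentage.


Formula: Crimp% = ((L_yarn - L_fabric) / L_fabric) * 100
Step 1: Extension = 26.4 - 23 = 3.4 cm
Step 2: Crimp% = (3.4 / 23) * 100
Step 3: Crimp% = 0.147826 * 100 = 14.7826% ≈ 14.8%

14.8%


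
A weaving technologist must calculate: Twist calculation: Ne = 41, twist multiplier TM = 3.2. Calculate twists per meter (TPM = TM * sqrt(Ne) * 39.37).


Formula: TPM = TM * sqrt(Ne) * 39.37
Step 1: sqrt(Ne) = sqrt(41) = 6.4031
Step 2: TM * sqrt(Ne) = 3.2 * 6.4031 = 20.4899
Step 3: TPM = 20.4899 * 39.37 = 807 twists/m

807 twists/m


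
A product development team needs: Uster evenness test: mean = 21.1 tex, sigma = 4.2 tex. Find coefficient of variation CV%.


Formula: CV% = (standard deviation / mean) * 100
Step 1: Ratio = 4.2 / 21.1 = 0.199052
Step 2: CV% = 0.199052 * 100 = 19.9052% ≈ 19.9%

19.9%


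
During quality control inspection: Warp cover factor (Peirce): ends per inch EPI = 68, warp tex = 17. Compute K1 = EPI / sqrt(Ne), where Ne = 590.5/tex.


Formula: K1 = EPI / sqrt(Ne), with Ne = 590.5 / tex_warp
Step 1: Ne = 590.5 / 17 = 34.735
Step 2: sqrt(Ne) = sqrt(34.735) = 5.8936
Step 3: K1 = 68 / 5.8936 = 11.5

11.5


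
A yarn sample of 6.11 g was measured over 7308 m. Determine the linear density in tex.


Formula: Tex = (mass_g / length_m) * 1000
Substituting: Tex = (6.11 / 7308) * 1000
Intermediate: 6.11 / 7308 = 0.00083607 g/m
Tex = 0.00083607 * 1000 = 0.84 tex

0.84 tex


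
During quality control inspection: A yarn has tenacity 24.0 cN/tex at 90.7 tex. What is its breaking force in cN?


Formula: Breaking force = Tenacity * Linear density
F = 24.0 cN/tex * 90.7 tex
F = 2176.80 cN

2176.80 cN


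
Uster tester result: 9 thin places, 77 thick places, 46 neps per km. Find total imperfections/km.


Formula: Total = thin places + thick places + neps
Total = 9 + 77 + 46
Total = 132 imperfections/km

132 imperfections/km


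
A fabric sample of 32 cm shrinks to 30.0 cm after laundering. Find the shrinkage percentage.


Formula: Shrinkage% = ((L_before - L_after) / L_before) * 100
Step 1: Shrinkage = 32 - 30.0 = 2.0 cm
Step 2: Shrinkage% = (2.0 / 32) * 100
Step 3: Shrinkage% = 0.0625 * 100 = 6.25% ≈ 6.3%

6.3%


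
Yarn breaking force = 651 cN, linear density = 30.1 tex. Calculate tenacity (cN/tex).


Formula: Tenacity = Breaking force / Linear density
Tenacity = 651 cN / 30.1 tex
Tenacity = 21.63 cN/tex

21.63 cN/tex


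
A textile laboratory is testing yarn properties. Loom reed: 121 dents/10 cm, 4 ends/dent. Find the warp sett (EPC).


Formula: EPC = (dents per 10 cm * ends per dent) / 10
Step 1: Total ends per 10 cm = 121 * 4 = 484
Step 2: EPC = 484 / 10 = 48.4 ends/cm

48.4 ends/cm


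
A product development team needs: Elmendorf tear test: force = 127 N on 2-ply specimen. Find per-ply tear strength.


Formula: Per-ply strength = Total force / Number of plies
Per-ply = 127 N / 2
Per-ply = 63.5 N

63.5 N


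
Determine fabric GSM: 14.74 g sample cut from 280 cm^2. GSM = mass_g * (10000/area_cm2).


Formula: GSM = mass_g / area_m2
Step 1: Convert area: 280 cm^2 = 280 / 10000 = 0.028 m^2
Step 2: GSM = 14.74 g / 0.028 m^2 = 526.4 g/m^2

526.4 g/m^2


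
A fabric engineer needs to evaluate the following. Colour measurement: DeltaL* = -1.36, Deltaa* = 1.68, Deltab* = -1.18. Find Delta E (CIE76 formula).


Formula: Delta E = sqrt(dL*^2 + da*^2 + db*^2)
Step 1: dL*^2 = (-1.36)^2 = 1.8496
Step 2: da*^2 = 1.68^2 = 2.8224
Step 3: db*^2 = (-1.18)^2 = 1.3924
Step 4: Sum = 1.8496 + 2.8224 + 1.3924 = 6.0644
Step 5: Delta E = sqrt(6.0644) = 2.46

2.46 Delta E


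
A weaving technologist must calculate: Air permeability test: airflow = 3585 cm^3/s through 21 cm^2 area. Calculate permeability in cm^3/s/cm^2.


Formula: Air Permeability = Airflow / Test Area
AP = 3585 cm^3/s / 21 cm^2
AP = 170.7 cm^3/s/cm^2

170.7 cm^3/s/cm^2


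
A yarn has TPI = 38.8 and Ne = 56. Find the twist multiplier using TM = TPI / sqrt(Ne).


Formula: TM = TPI / sqrt(Ne)
Step 1: sqrt(Ne) = sqrt(56) = 7.4833
Step 2: TM = 38.8 / 7.4833 = 5.18

5.18 TM


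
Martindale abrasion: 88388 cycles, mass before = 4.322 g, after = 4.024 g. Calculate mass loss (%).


Formula: Mass loss% = ((m_before - m_after) / m_before) * 100
Step 1: Mass loss = 4.322 - 4.024 = 0.298 g
Step 2: Ratio = 0.298 / 4.322 = 0.0689496
Step 3: Mass loss% = 0.0689496 * 100 = 6.89496% ≈ 6.89%

6.89%


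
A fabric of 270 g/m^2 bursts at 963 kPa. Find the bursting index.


Formula: Bursting Index = Bursting Strength / Fabric GSM
BI = 963 kPa / 270 g/m^2
BI = 3.567 kPa/(g/m^2)

3.567 kPa/(g/m^2)


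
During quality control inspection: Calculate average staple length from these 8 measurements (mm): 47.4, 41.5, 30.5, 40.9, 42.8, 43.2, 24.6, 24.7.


Formula: Mean = sum of lengths / count
Sum = 47.4 + 41.5 + 30.5 + 40.9 + 42.8 + 43.2 + 24.6 + 24.7
Sum = 295.6 mm
Mean = 295.6 / 8 = 36.95 mm

36.95 mm


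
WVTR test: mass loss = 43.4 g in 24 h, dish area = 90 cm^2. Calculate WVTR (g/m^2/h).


Formula: WVTR = mass_loss / (area * time)
Step 1: Convert area: 90 cm^2 = 0.009 m^2
Step 2: WVTR = 43.4 g / (0.009 m^2 * 24 h)
Step 3: WVTR = 43.4 / 0.216 = 200.9 g/m^2/h

200.9 g/m^2/h


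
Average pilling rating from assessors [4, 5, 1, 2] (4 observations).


Formula: Mean = sum / count
Sum = 4 + 5 + 1 + 2 = 12
Mean = 12 / 4 = 3.0

3.0


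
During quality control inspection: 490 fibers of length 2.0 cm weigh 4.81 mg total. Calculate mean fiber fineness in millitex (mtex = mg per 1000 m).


Formula: fineness (mtex) = mass (mg) / total length (km) = (mass_mg / total_length_m) * 1000
Step 1: Convert fiber length: 2.0 cm = 0.02 m
Step 2: Total fiber length = 490 * 0.02 = 9.8 m
Step 3: Linear density = 4.81 mg / 9.8 m = 0.4908 mg/m
Step 4: fineness = 0.4908 * 1000 = 490.8 mtex

490.8 mtex


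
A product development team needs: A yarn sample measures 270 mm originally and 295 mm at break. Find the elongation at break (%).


Formula: Elongation (%) = ((L_break - L0) / L0) * 100
Step 1: Extension = 295 - 270 = 25 mm
Step 2: Elongation = (25 / 270) * 100
Step 3: Elongation = 0.092593 * 100 = 9.2593% ≈ 9.3%

9.3%


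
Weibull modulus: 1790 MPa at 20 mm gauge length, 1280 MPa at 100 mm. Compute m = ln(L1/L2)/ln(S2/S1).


Formula: m = ln(L1/L2) / ln(S2/S1)
Step 1: ln(L1/L2) = ln(20/100) = -1.60944
Step 2: S2/S1 = 1280/1790 = 0.71508
Step 3: ln(S2/S1) = ln(0.71508) = -0.33536
Step 4: m = -1.60944 / -0.33536 = 4.80

4.80 (Weibull m)


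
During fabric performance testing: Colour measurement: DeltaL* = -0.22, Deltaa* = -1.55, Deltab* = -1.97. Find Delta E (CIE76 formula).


Formula: Delta E = sqrt(dL*^2 + da*^2 + db*^2)
Step 1: dL*^2 = (-0.22)^2 = 0.0484
Step 2: da*^2 = (-1.55)^2 = 2.4025
Step 3: db*^2 = (-1.97)^2 = 3.8809
Step 4: Sum = 0.0484 + 2.4025 + 3.8809 = 6.3318
Step 5: Delta E = sqrt(6.3318) = 2.52

2.52 Delta E


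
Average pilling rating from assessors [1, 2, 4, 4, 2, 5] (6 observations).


Formula: Mean = sum / count
Sum = 1 + 2 + 4 + 4 + 2 + 5 = 18
Mean = 18 / 6 = 3.0

3.0
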